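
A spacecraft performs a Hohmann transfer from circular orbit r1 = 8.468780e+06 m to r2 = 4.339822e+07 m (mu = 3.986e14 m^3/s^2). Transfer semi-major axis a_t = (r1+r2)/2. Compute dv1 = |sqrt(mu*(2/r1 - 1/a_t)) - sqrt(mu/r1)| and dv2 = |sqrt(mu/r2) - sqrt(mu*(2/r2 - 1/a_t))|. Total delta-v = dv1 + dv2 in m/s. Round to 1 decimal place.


Step 1: Transfer semi-major axis a_t = (8.468780e+06 + 4.339822e+07) / 2 = 2.593350e+07 m
Step 2: v1 (circular at r1) = sqrt(mu/r1) = 6860.54 m/s
Step 3: v_t1 = sqrt(mu*(2/r1 - 1/a_t)) = 8874.9 m/s
Step 4: dv1 = |8874.9 - 6860.54| = 2014.36 m/s
Step 5: v2 (circular at r2) = 3030.63 m/s, v_t2 = 1731.86 m/s
Step 6: dv2 = |3030.63 - 1731.86| = 1298.77 m/s
Step 7: Total delta-v = 2014.36 + 1298.77 = 3313.1 m/s

3313.1


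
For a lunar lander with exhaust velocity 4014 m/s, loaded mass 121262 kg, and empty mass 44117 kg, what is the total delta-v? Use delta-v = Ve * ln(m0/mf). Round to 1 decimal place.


Step 1: Mass ratio m0/mf = 121262 / 44117 = 2.748646
Step 2: ln(2.748646) = 1.011108
Step 3: delta-v = 4014 * 1.011108 = 4058.6 m/s

4058.6


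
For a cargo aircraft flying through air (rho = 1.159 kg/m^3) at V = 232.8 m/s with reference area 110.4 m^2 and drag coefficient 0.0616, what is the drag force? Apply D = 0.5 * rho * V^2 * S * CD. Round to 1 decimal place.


Step 1: Dynamic pressure q = 0.5 * 1.159 * 232.8^2 = 31406.4893 Pa
Step 2: Drag D = q * S * CD = 31406.4893 * 110.4 * 0.0616
Step 3: D = 213584.2 N

213584.2


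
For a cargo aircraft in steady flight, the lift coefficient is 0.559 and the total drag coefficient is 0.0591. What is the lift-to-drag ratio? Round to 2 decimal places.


Step 1: L/D = CL / CD = 0.559 / 0.0591
Step 2: L/D = 9.46

9.46


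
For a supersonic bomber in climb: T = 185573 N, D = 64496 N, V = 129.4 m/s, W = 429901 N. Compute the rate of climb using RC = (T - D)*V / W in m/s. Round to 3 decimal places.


Step 1: Excess thrust = T - D = 185573 - 64496 = 121077 N
Step 2: Excess power = 121077 * 129.4 = 15667363.8 W
Step 3: RC = 15667363.8 / 429901 = 36.444 m/s

36.444


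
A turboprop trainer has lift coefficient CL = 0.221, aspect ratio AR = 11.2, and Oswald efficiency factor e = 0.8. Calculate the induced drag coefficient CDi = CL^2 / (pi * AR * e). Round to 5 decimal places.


Step 1: CL^2 = 0.221^2 = 0.048841
Step 2: pi * AR * e = 3.14159 * 11.2 * 0.8 = 28.14867
Step 3: CDi = 0.048841 / 28.14867 = 0.00174

0.00174


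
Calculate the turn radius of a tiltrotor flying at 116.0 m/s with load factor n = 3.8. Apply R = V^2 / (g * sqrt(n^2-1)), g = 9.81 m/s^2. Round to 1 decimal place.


Step 1: V^2 = 116.0^2 = 13456.0
Step 2: n^2 - 1 = 3.8^2 - 1 = 13.44
Step 3: sqrt(13.44) = 3.666061
Step 4: R = 13456.0 / (9.81 * 3.666061) = 374.2 m

374.2


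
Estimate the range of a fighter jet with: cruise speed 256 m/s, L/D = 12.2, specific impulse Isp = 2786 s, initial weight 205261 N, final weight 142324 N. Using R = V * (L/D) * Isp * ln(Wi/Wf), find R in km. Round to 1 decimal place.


Step 1: Coefficient = V * (L/D) * Isp = 256 * 12.2 * 2786 = 8701235.2 m
Step 2: Wi/Wf = 205261 / 142324 = 1.442209
Step 3: ln(1.442209) = 0.366176
Step 4: R = 8701235.2 * 0.366176 = 3186185.2 m = 3186.2 km

3186.2


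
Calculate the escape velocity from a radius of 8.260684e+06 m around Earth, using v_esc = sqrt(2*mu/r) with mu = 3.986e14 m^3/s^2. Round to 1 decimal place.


Step 1: 2*mu/r = 2 * 3.986e14 / 8.260684e+06 = 96505325.7091
Step 2: v_esc = sqrt(96505325.7091) = 9823.7 m/s

9823.7


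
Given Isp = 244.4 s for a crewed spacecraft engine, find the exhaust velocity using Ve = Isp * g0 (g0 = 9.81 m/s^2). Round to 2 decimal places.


Step 1: Ve = Isp * g0 = 244.4 * 9.81
Step 2: Ve = 2397.56 m/s

2397.56


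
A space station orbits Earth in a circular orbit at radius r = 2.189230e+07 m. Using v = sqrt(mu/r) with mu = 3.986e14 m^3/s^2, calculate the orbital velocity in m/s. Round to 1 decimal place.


Step 1: mu / r = 3.986e14 / 2.189230e+07 = 18207314.9007
Step 2: v = sqrt(18207314.9007) = 4267.0 m/s

4267.0


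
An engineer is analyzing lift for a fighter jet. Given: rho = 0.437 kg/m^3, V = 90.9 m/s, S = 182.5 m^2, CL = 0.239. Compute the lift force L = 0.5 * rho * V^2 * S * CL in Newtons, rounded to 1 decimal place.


Step 1: Calculate dynamic pressure q = 0.5 * 0.437 * 90.9^2 = 0.5 * 0.437 * 8262.81 = 1805.424 Pa
Step 2: Multiply by wing area and lift coefficient: L = 1805.424 * 182.5 * 0.239
Step 3: L = 329489.8773 * 0.239 = 78748.1 N

78748.1


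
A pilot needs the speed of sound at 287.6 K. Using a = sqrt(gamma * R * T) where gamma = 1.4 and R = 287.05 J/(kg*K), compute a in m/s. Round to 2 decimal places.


Step 1: gamma * R * T = 1.4 * 287.05 * 287.6 = 115577.812
Step 2: a = sqrt(115577.812) = 339.97 m/s

339.97


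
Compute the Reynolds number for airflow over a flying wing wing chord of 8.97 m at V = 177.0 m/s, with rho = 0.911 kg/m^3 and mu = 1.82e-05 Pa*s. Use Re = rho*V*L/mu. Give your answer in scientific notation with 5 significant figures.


Step 1: Numerator = rho * V * L = 0.911 * 177.0 * 8.97 = 1446.38559
Step 2: Re = 1446.38559 / 1.82e-05
Step 3: Re = 7.9472e+07

7.9472e+07


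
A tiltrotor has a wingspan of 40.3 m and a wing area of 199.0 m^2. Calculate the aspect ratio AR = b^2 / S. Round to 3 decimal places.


Step 1: b^2 = 40.3^2 = 1624.09
Step 2: AR = 1624.09 / 199.0 = 8.161

8.161


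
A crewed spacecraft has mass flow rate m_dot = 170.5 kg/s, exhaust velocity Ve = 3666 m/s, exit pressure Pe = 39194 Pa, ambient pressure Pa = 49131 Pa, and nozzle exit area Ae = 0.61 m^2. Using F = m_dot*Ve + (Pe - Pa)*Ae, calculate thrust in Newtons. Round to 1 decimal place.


Step 1: Momentum thrust = m_dot * Ve = 170.5 * 3666 = 625053.0 N
Step 2: Pressure thrust = (Pe - Pa) * Ae = (39194 - 49131) * 0.61 = -6061.57 N
Step 3: Total thrust F = 625053.0 + -6061.57 = 618991.4 N

618991.4


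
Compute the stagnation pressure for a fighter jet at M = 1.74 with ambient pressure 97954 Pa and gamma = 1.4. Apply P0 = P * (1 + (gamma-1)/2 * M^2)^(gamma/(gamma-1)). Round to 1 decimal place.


Step 1: (gamma-1)/2 * M^2 = 0.2 * 3.0276 = 0.60552
Step 2: 1 + 0.60552 = 1.60552
Step 3: Exponent gamma/(gamma-1) = 3.5
Step 4: P0 = 97954 * 1.60552^3.5 = 513661.7 Pa

513661.7


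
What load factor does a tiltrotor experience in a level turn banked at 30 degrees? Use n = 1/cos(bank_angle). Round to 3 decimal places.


Step 1: Convert 30 degrees to radians = 0.523599
Step 2: cos(30 deg) = 0.866025
Step 3: n = 1 / 0.866025 = 1.155

1.155


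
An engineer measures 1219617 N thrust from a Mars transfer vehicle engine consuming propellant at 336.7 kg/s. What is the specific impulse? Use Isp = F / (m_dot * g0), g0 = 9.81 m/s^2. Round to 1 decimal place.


Step 1: m_dot * g0 = 336.7 * 9.81 = 3303.03
Step 2: Isp = 1219617 / 3303.03 = 369.2 s

369.2


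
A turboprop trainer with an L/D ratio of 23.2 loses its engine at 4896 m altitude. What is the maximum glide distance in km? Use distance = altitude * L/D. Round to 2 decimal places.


Step 1: Glide distance = altitude * L/D = 4896 * 23.2 = 113587.2 m
Step 2: Convert to km: 113587.2 / 1000 = 113.59 km

113.59


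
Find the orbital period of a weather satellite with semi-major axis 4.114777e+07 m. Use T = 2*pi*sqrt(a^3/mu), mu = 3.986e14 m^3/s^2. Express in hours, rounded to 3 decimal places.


Step 1: a^3 / mu = 6.966889e+22 / 3.986e14 = 1.747840e+08
Step 2: sqrt(1.747840e+08) = 13220.5891 s
Step 3: T = 2*pi * 13220.5891 = 83067.41 s
Step 4: T in hours = 83067.41 / 3600 = 23.074 hours

23.074


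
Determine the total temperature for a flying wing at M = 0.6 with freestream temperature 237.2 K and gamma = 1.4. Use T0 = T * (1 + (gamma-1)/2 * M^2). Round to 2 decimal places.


Step 1: (gamma-1)/2 = 0.2
Step 2: M^2 = 0.36
Step 3: 1 + 0.2 * 0.36 = 1.072
Step 4: T0 = 237.2 * 1.072 = 254.28 K

254.28


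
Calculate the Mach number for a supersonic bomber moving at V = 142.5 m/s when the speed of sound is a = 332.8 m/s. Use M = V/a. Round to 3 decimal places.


Step 1: M = V / a = 142.5 / 332.8
Step 2: M = 0.428

0.428


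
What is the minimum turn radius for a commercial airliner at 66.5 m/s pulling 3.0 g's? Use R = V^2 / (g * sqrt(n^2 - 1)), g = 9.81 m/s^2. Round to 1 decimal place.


Step 1: V^2 = 66.5^2 = 4422.25
Step 2: n^2 - 1 = 3.0^2 - 1 = 8.0
Step 3: sqrt(8.0) = 2.828427
Step 4: R = 4422.25 / (9.81 * 2.828427) = 159.4 m

159.4


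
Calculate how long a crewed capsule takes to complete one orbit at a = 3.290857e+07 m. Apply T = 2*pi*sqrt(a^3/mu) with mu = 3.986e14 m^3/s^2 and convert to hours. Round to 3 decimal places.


Step 1: a^3 / mu = 3.563913e+22 / 3.986e14 = 8.941075e+07
Step 2: sqrt(8.941075e+07) = 9455.7258 s
Step 3: T = 2*pi * 9455.7258 = 59412.08 s
Step 4: T in hours = 59412.08 / 3600 = 16.503 hours

16.503


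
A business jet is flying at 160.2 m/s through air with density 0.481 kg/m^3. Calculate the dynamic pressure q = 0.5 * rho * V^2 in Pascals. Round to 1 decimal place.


Step 1: V^2 = 160.2^2 = 25664.04
Step 2: q = 0.5 * 0.481 * 25664.04
Step 3: q = 6172.2 Pa

6172.2


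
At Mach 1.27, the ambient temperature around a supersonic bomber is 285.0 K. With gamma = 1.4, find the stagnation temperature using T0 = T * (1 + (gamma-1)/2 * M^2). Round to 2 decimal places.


Step 1: (gamma-1)/2 = 0.2
Step 2: M^2 = 1.6129
Step 3: 1 + 0.2 * 1.6129 = 1.32258
Step 4: T0 = 285.0 * 1.32258 = 376.94 K

376.94


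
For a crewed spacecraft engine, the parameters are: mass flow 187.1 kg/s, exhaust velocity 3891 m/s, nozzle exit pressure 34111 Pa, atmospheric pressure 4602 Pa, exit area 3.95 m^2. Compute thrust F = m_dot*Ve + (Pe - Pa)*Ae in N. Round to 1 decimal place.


Step 1: Momentum thrust = m_dot * Ve = 187.1 * 3891 = 728006.1 N
Step 2: Pressure thrust = (Pe - Pa) * Ae = (34111 - 4602) * 3.95 = 116560.55 N
Step 3: Total thrust F = 728006.1 + 116560.55 = 844566.7 N

844566.7


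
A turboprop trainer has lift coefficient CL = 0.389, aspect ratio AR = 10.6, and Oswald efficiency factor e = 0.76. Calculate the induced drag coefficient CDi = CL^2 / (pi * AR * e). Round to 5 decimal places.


Step 1: CL^2 = 0.389^2 = 0.151321
Step 2: pi * AR * e = 3.14159 * 10.6 * 0.76 = 25.30867
Step 3: CDi = 0.151321 / 25.30867 = 0.00598

0.00598


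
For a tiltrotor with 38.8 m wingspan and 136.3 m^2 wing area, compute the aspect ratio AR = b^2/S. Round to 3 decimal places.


Step 1: b^2 = 38.8^2 = 1505.44
Step 2: AR = 1505.44 / 136.3 = 11.045

11.045


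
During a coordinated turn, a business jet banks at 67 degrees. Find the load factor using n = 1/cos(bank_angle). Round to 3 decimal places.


Step 1: Convert 67 degrees to radians = 1.169371
Step 2: cos(67 deg) = 0.390731
Step 3: n = 1 / 0.390731 = 2.559

2.559


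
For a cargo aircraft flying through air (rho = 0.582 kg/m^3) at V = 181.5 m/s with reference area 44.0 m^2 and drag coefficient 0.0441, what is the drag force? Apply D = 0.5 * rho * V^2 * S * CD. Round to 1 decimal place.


Step 1: Dynamic pressure q = 0.5 * 0.582 * 181.5^2 = 9586.1947 Pa
Step 2: Drag D = q * S * CD = 9586.1947 * 44.0 * 0.0441
Step 3: D = 18601.1 N

18601.1


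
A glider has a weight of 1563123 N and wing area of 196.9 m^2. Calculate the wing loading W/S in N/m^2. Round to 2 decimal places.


Step 1: Wing loading = W / S = 1563123 / 196.9
Step 2: Wing loading = 7938.66 N/m^2

7938.66


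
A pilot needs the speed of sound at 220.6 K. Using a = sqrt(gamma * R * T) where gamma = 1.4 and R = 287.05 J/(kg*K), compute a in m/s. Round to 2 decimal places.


Step 1: gamma * R * T = 1.4 * 287.05 * 220.6 = 88652.522
Step 2: a = sqrt(88652.522) = 297.75 m/s

297.75


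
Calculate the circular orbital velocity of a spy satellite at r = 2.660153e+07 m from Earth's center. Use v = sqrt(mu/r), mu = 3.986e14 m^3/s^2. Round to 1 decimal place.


Step 1: mu / r = 3.986e14 / 2.660153e+07 = 14984100.5386
Step 2: v = sqrt(14984100.5386) = 3870.9 m/s

3870.9


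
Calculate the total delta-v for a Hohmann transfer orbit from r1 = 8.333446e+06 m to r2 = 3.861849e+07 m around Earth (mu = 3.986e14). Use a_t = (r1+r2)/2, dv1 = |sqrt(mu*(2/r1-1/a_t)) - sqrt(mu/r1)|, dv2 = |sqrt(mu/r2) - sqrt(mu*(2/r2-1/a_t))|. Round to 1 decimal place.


Step 1: Transfer semi-major axis a_t = (8.333446e+06 + 3.861849e+07) / 2 = 2.347597e+07 m
Step 2: v1 (circular at r1) = sqrt(mu/r1) = 6916.02 m/s
Step 3: v_t1 = sqrt(mu*(2/r1 - 1/a_t)) = 8870.38 m/s
Step 4: dv1 = |8870.38 - 6916.02| = 1954.36 m/s
Step 5: v2 (circular at r2) = 3212.71 m/s, v_t2 = 1914.13 m/s
Step 6: dv2 = |3212.71 - 1914.13| = 1298.58 m/s
Step 7: Total delta-v = 1954.36 + 1298.58 = 3252.9 m/s

3252.9


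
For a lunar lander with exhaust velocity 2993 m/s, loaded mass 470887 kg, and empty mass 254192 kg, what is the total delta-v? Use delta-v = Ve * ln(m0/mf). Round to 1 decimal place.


Step 1: Mass ratio m0/mf = 470887 / 254192 = 1.852486
Step 2: ln(1.852486) = 0.616528
Step 3: delta-v = 2993 * 0.616528 = 1845.3 m/s

1845.3


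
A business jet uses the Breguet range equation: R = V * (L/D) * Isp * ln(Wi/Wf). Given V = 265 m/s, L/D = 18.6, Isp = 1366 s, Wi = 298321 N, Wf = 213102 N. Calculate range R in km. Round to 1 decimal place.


Step 1: Coefficient = V * (L/D) * Isp = 265 * 18.6 * 1366 = 6733014.0 m
Step 2: Wi/Wf = 298321 / 213102 = 1.399898
Step 3: ln(1.399898) = 0.336399
Step 4: R = 6733014.0 * 0.336399 = 2264980.3 m = 2265.0 km

2265.0


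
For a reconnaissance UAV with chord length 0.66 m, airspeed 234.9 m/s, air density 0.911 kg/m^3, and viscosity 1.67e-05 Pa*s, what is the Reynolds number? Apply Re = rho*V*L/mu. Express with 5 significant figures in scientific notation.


Step 1: Numerator = rho * V * L = 0.911 * 234.9 * 0.66 = 141.235974
Step 2: Re = 141.235974 / 1.67e-05
Step 3: Re = 8.4572e+06

8.4572e+06


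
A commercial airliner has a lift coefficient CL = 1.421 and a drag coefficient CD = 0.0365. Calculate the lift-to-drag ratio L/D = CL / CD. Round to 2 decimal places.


Step 1: L/D = CL / CD = 1.421 / 0.0365
Step 2: L/D = 38.93

38.93


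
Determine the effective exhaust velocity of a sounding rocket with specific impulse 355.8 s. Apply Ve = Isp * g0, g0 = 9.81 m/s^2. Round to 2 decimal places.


Step 1: Ve = Isp * g0 = 355.8 * 9.81
Step 2: Ve = 3490.40 m/s

3490.40


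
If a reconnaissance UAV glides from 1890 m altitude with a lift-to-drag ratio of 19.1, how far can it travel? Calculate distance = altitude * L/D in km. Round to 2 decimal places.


Step 1: Glide distance = altitude * L/D = 1890 * 19.1 = 36099.0 m
Step 2: Convert to km: 36099.0 / 1000 = 36.10 km

36.10


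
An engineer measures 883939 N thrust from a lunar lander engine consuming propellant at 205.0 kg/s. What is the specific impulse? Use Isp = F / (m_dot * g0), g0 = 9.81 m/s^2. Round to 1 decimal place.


Step 1: m_dot * g0 = 205.0 * 9.81 = 2011.05
Step 2: Isp = 883939 / 2011.05 = 439.5 s

439.5


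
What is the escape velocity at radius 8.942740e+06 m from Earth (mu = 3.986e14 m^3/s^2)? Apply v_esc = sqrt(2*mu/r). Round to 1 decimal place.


Step 1: 2*mu/r = 2 * 3.986e14 / 8.942740e+06 = 89144937.6813
Step 2: v_esc = sqrt(89144937.6813) = 9441.7 m/s

9441.7


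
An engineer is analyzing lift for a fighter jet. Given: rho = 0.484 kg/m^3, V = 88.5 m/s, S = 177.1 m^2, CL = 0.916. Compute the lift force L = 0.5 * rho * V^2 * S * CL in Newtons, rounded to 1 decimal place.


Step 1: Calculate dynamic pressure q = 0.5 * 0.484 * 88.5^2 = 0.5 * 0.484 * 7832.25 = 1895.4045 Pa
Step 2: Multiply by wing area and lift coefficient: L = 1895.4045 * 177.1 * 0.916
Step 3: L = 335676.1369 * 0.916 = 307479.3 N

307479.3


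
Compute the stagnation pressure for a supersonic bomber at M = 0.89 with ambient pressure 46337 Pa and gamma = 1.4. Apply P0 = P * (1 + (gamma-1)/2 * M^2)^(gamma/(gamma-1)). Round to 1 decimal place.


Step 1: (gamma-1)/2 * M^2 = 0.2 * 0.7921 = 0.15842
Step 2: 1 + 0.15842 = 1.15842
Step 3: Exponent gamma/(gamma-1) = 3.5
Step 4: P0 = 46337 * 1.15842^3.5 = 77528.1 Pa

77528.1


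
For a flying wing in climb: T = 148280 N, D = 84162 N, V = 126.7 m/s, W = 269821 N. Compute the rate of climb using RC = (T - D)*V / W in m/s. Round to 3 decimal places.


Step 1: Excess thrust = T - D = 148280 - 84162 = 64118 N
Step 2: Excess power = 64118 * 126.7 = 8123750.6 W
Step 3: RC = 8123750.6 / 269821 = 30.108 m/s

30.108


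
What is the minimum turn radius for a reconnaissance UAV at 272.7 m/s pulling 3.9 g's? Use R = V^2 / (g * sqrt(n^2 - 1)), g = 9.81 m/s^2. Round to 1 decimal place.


Step 1: V^2 = 272.7^2 = 74365.29
Step 2: n^2 - 1 = 3.9^2 - 1 = 14.21
Step 3: sqrt(14.21) = 3.769615
Step 4: R = 74365.29 / (9.81 * 3.769615) = 2011.0 m

2011.0


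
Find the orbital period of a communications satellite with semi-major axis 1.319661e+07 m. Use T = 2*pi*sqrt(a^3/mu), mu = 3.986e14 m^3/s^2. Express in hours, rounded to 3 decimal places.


Step 1: a^3 / mu = 2.298196e+21 / 3.986e14 = 5.765671e+06
Step 2: sqrt(5.765671e+06) = 2401.1812 s
Step 3: T = 2*pi * 2401.1812 = 15087.07 s
Step 4: T in hours = 15087.07 / 3600 = 4.191 hours

4.191


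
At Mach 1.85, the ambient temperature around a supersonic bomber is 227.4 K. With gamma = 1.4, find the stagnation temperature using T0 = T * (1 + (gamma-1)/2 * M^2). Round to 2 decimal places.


Step 1: (gamma-1)/2 = 0.2
Step 2: M^2 = 3.4225
Step 3: 1 + 0.2 * 3.4225 = 1.6845
Step 4: T0 = 227.4 * 1.6845 = 383.06 K

383.06


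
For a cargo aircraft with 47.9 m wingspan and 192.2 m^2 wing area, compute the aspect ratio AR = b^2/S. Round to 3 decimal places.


Step 1: b^2 = 47.9^2 = 2294.41
Step 2: AR = 2294.41 / 192.2 = 11.938

11.938


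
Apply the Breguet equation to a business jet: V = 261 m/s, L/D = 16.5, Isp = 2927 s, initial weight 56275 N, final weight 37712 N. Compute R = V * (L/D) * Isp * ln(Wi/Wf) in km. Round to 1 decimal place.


Step 1: Coefficient = V * (L/D) * Isp = 261 * 16.5 * 2927 = 12605125.5 m
Step 2: Wi/Wf = 56275 / 37712 = 1.492231
Step 3: ln(1.492231) = 0.400272
Step 4: R = 12605125.5 * 0.400272 = 5045479.3 m = 5045.5 km

5045.5


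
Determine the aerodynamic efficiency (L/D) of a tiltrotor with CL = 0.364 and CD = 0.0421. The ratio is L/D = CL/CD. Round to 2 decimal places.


Step 1: L/D = CL / CD = 0.364 / 0.0421
Step 2: L/D = 8.65

8.65


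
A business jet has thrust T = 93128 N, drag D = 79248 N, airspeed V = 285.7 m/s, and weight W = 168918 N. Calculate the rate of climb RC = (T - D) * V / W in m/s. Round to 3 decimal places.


Step 1: Excess thrust = T - D = 93128 - 79248 = 13880 N
Step 2: Excess power = 13880 * 285.7 = 3965516.0 W
Step 3: RC = 3965516.0 / 168918 = 23.476 m/s

23.476


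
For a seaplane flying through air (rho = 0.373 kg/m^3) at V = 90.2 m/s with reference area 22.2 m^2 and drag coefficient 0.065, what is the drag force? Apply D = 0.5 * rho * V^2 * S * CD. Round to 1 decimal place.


Step 1: Dynamic pressure q = 0.5 * 0.373 * 90.2^2 = 1517.3715 Pa
Step 2: Drag D = q * S * CD = 1517.3715 * 22.2 * 0.065
Step 3: D = 2189.6 N

2189.6


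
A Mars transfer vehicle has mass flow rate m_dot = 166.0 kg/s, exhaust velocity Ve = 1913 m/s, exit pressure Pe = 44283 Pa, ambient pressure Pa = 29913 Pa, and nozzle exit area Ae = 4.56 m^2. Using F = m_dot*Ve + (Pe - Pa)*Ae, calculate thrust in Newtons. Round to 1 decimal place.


Step 1: Momentum thrust = m_dot * Ve = 166.0 * 1913 = 317558.0 N
Step 2: Pressure thrust = (Pe - Pa) * Ae = (44283 - 29913) * 4.56 = 65527.20 N
Step 3: Total thrust F = 317558.0 + 65527.20 = 383085.2 N

383085.2


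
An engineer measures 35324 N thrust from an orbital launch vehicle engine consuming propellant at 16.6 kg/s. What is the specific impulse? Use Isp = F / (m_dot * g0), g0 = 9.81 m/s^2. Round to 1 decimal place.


Step 1: m_dot * g0 = 16.6 * 9.81 = 162.85
Step 2: Isp = 35324 / 162.85 = 216.9 s

216.9


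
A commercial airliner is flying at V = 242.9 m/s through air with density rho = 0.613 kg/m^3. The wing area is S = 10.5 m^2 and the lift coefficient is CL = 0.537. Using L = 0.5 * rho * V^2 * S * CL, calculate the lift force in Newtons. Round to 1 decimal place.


Step 1: Calculate dynamic pressure q = 0.5 * 0.613 * 242.9^2 = 0.5 * 0.613 * 59000.41 = 18083.6257 Pa
Step 2: Multiply by wing area and lift coefficient: L = 18083.6257 * 10.5 * 0.537
Step 3: L = 189878.0695 * 0.537 = 101964.5 N

101964.5


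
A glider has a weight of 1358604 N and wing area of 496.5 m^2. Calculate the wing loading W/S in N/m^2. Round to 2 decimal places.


Step 1: Wing loading = W / S = 1358604 / 496.5
Step 2: Wing loading = 2736.36 N/m^2

2736.36


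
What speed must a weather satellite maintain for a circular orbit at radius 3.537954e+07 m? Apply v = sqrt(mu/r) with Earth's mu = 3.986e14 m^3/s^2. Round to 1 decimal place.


Step 1: mu / r = 3.986e14 / 3.537954e+07 = 11266398.6021
Step 2: v = sqrt(11266398.6021) = 3356.5 m/s

3356.5


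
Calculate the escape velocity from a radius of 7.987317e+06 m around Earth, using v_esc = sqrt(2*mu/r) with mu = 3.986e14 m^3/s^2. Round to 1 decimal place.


Step 1: 2*mu/r = 2 * 3.986e14 / 7.987317e+06 = 99808233.4782
Step 2: v_esc = sqrt(99808233.4782) = 9990.4 m/s

9990.4


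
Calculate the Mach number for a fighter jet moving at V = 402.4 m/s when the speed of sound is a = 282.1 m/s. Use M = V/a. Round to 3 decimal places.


Step 1: M = V / a = 402.4 / 282.1
Step 2: M = 1.426

1.426


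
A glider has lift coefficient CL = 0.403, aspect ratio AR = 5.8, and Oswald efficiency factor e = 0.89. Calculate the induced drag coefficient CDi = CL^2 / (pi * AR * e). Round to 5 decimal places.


Step 1: CL^2 = 0.403^2 = 0.162409
Step 2: pi * AR * e = 3.14159 * 5.8 * 0.89 = 16.216901
Step 3: CDi = 0.162409 / 16.216901 = 0.01001

0.01001


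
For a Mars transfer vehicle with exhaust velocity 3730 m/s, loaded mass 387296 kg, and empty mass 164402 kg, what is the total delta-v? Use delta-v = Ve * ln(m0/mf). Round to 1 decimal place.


Step 1: Mass ratio m0/mf = 387296 / 164402 = 2.355786
Step 2: ln(2.355786) = 0.856875
Step 3: delta-v = 3730 * 0.856875 = 3196.1 m/s

3196.1


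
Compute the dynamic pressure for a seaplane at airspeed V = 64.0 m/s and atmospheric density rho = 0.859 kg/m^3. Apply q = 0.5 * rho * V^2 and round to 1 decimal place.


Step 1: V^2 = 64.0^2 = 4096.0
Step 2: q = 0.5 * 0.859 * 4096.0
Step 3: q = 1759.2 Pa

1759.2


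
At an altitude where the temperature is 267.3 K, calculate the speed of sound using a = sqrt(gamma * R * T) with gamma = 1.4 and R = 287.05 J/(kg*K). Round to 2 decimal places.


Step 1: gamma * R * T = 1.4 * 287.05 * 267.3 = 107419.851
Step 2: a = sqrt(107419.851) = 327.75 m/s

327.75


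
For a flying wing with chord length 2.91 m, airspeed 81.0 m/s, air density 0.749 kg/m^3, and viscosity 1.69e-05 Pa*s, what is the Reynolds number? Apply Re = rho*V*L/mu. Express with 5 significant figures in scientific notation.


Step 1: Numerator = rho * V * L = 0.749 * 81.0 * 2.91 = 176.54679
Step 2: Re = 176.54679 / 1.69e-05
Step 3: Re = 1.0447e+07

1.0447e+07


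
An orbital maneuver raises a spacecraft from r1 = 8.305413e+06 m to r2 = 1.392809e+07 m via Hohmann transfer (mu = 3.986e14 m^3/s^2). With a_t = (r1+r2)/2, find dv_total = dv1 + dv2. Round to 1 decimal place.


Step 1: Transfer semi-major axis a_t = (8.305413e+06 + 1.392809e+07) / 2 = 1.111675e+07 m
Step 2: v1 (circular at r1) = sqrt(mu/r1) = 6927.68 m/s
Step 3: v_t1 = sqrt(mu*(2/r1 - 1/a_t)) = 7754.34 m/s
Step 4: dv1 = |7754.34 - 6927.68| = 826.66 m/s
Step 5: v2 (circular at r2) = 5349.62 m/s, v_t2 = 4623.96 m/s
Step 6: dv2 = |5349.62 - 4623.96| = 725.65 m/s
Step 7: Total delta-v = 826.66 + 725.65 = 1552.3 m/s

1552.3


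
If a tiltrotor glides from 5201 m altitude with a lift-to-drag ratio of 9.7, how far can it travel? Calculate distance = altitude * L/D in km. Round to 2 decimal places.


Step 1: Glide distance = altitude * L/D = 5201 * 9.7 = 50449.7 m
Step 2: Convert to km: 50449.7 / 1000 = 50.45 km

50.45


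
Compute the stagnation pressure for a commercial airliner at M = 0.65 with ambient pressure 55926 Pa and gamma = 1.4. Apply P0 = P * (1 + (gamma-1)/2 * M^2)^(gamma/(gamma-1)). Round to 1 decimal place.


Step 1: (gamma-1)/2 * M^2 = 0.2 * 0.4225 = 0.0845
Step 2: 1 + 0.0845 = 1.0845
Step 3: Exponent gamma/(gamma-1) = 3.5
Step 4: P0 = 55926 * 1.0845^3.5 = 74287.8 Pa

74287.8


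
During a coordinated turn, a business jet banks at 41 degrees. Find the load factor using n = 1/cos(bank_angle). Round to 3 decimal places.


Step 1: Convert 41 degrees to radians = 0.715585
Step 2: cos(41 deg) = 0.75471
Step 3: n = 1 / 0.75471 = 1.325

1.325


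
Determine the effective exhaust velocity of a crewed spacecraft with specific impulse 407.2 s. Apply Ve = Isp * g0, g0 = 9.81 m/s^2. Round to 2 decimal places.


Step 1: Ve = Isp * g0 = 407.2 * 9.81
Step 2: Ve = 3994.63 m/s

3994.63


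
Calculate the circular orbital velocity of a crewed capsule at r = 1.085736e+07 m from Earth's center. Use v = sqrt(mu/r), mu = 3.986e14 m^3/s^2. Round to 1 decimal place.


Step 1: mu / r = 3.986e14 / 1.085736e+07 = 36712423.6463
Step 2: v = sqrt(36712423.6463) = 6059.1 m/s

6059.1


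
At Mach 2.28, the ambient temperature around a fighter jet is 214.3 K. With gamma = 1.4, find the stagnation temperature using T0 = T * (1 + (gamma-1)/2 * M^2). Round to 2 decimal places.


Step 1: (gamma-1)/2 = 0.2
Step 2: M^2 = 5.1984
Step 3: 1 + 0.2 * 5.1984 = 2.03968
Step 4: T0 = 214.3 * 2.03968 = 437.10 K

437.10


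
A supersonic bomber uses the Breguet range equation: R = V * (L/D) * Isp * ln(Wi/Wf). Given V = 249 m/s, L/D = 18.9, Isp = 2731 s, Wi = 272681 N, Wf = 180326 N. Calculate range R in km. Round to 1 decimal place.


Step 1: Coefficient = V * (L/D) * Isp = 249 * 18.9 * 2731 = 12852359.1 m
Step 2: Wi/Wf = 272681 / 180326 = 1.512156
Step 3: ln(1.512156) = 0.413536
Step 4: R = 12852359.1 * 0.413536 = 5314916.9 m = 5314.9 km

5314.9


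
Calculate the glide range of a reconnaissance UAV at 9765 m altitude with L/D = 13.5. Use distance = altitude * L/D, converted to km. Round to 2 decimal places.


Step 1: Glide distance = altitude * L/D = 9765 * 13.5 = 131827.5 m
Step 2: Convert to km: 131827.5 / 1000 = 131.83 km

131.83


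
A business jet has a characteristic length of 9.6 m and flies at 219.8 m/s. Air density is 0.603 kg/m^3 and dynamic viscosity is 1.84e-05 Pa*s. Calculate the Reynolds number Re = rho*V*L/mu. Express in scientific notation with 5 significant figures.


Step 1: Numerator = rho * V * L = 0.603 * 219.8 * 9.6 = 1272.37824
Step 2: Re = 1272.37824 / 1.84e-05
Step 3: Re = 6.9151e+07

6.9151e+07


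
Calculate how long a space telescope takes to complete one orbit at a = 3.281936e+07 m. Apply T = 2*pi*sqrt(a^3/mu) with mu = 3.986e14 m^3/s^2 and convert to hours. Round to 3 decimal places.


Step 1: a^3 / mu = 3.535007e+22 / 3.986e14 = 8.868558e+07
Step 2: sqrt(8.868558e+07) = 9417.3024 s
Step 3: T = 2*pi * 9417.3024 = 59170.66 s
Step 4: T in hours = 59170.66 / 3600 = 16.436 hours

16.436


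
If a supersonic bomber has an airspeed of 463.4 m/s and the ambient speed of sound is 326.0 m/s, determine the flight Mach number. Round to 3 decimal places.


Step 1: M = V / a = 463.4 / 326.0
Step 2: M = 1.421

1.421


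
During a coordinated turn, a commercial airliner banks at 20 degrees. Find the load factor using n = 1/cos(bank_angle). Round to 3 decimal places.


Step 1: Convert 20 degrees to radians = 0.349066
Step 2: cos(20 deg) = 0.939693
Step 3: n = 1 / 0.939693 = 1.064

1.064


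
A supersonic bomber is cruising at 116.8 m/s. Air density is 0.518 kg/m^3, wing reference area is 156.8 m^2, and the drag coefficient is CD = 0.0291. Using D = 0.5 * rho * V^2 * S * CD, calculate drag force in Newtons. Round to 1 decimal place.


Step 1: Dynamic pressure q = 0.5 * 0.518 * 116.8^2 = 3533.3402 Pa
Step 2: Drag D = q * S * CD = 3533.3402 * 156.8 * 0.0291
Step 3: D = 16122.2 N

16122.2


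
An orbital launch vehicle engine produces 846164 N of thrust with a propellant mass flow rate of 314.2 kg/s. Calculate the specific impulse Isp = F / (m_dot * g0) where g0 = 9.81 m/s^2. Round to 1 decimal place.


Step 1: m_dot * g0 = 314.2 * 9.81 = 3082.3
Step 2: Isp = 846164 / 3082.3 = 274.5 s

274.5


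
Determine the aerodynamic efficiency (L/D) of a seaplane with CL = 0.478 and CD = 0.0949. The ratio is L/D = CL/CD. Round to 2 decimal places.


Step 1: L/D = CL / CD = 0.478 / 0.0949
Step 2: L/D = 5.04

5.04


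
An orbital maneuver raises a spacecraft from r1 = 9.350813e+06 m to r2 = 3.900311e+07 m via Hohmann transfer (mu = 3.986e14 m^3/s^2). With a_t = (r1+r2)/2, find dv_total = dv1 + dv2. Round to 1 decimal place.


Step 1: Transfer semi-major axis a_t = (9.350813e+06 + 3.900311e+07) / 2 = 2.417696e+07 m
Step 2: v1 (circular at r1) = sqrt(mu/r1) = 6528.96 m/s
Step 3: v_t1 = sqrt(mu*(2/r1 - 1/a_t)) = 8292.64 m/s
Step 4: dv1 = |8292.64 - 6528.96| = 1763.68 m/s
Step 5: v2 (circular at r2) = 3196.83 m/s, v_t2 = 1988.12 m/s
Step 6: dv2 = |3196.83 - 1988.12| = 1208.71 m/s
Step 7: Total delta-v = 1763.68 + 1208.71 = 2972.4 m/s

2972.4


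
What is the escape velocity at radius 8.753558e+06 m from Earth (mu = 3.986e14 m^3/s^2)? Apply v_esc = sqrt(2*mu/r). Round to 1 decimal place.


Step 1: 2*mu/r = 2 * 3.986e14 / 8.753558e+06 = 91071539.1387
Step 2: v_esc = sqrt(91071539.1387) = 9543.1 m/s

9543.1


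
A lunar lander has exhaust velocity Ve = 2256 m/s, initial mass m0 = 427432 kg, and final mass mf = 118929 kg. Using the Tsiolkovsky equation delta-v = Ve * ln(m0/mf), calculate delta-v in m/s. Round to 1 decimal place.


Step 1: Mass ratio m0/mf = 427432 / 118929 = 3.59401
Step 2: ln(3.59401) = 1.279269
Step 3: delta-v = 2256 * 1.279269 = 2886.0 m/s

2886.0


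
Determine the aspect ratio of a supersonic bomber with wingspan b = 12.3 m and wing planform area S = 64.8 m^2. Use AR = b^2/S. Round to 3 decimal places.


Step 1: b^2 = 12.3^2 = 151.29
Step 2: AR = 151.29 / 64.8 = 2.335

2.335


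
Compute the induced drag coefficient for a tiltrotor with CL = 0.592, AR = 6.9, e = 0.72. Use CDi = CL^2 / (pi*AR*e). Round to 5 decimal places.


Step 1: CL^2 = 0.592^2 = 0.350464
Step 2: pi * AR * e = 3.14159 * 6.9 * 0.72 = 15.607432
Step 3: CDi = 0.350464 / 15.607432 = 0.02245

0.02245


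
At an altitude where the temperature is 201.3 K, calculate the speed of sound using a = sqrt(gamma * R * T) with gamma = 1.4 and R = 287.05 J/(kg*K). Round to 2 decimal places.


Step 1: gamma * R * T = 1.4 * 287.05 * 201.3 = 80896.431
Step 2: a = sqrt(80896.431) = 284.42 m/s

284.42


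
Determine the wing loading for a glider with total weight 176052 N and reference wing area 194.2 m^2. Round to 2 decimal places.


Step 1: Wing loading = W / S = 176052 / 194.2
Step 2: Wing loading = 906.55 N/m^2

906.55


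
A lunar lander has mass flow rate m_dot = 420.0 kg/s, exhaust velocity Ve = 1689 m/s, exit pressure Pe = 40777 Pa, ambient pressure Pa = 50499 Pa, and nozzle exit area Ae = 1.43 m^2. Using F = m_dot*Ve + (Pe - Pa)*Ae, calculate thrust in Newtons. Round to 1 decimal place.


Step 1: Momentum thrust = m_dot * Ve = 420.0 * 1689 = 709380.0 N
Step 2: Pressure thrust = (Pe - Pa) * Ae = (40777 - 50499) * 1.43 = -13902.46 N
Step 3: Total thrust F = 709380.0 + -13902.46 = 695477.5 N

695477.5


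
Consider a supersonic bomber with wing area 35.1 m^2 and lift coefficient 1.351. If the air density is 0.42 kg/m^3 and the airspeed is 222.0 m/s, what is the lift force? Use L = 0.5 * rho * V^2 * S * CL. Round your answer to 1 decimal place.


Step 1: Calculate dynamic pressure q = 0.5 * 0.42 * 222.0^2 = 0.5 * 0.42 * 49284.0 = 10349.64 Pa
Step 2: Multiply by wing area and lift coefficient: L = 10349.64 * 35.1 * 1.351
Step 3: L = 363272.364 * 1.351 = 490781.0 N

490781.0


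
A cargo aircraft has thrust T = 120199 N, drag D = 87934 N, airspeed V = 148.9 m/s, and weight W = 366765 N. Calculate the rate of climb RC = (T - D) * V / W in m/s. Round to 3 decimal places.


Step 1: Excess thrust = T - D = 120199 - 87934 = 32265 N
Step 2: Excess power = 32265 * 148.9 = 4804258.5 W
Step 3: RC = 4804258.5 / 366765 = 13.099 m/s

13.099


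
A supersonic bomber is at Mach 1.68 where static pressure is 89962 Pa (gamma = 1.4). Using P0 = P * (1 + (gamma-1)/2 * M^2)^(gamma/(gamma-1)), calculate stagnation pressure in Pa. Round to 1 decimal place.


Step 1: (gamma-1)/2 * M^2 = 0.2 * 2.8224 = 0.56448
Step 2: 1 + 0.56448 = 1.56448
Step 3: Exponent gamma/(gamma-1) = 3.5
Step 4: P0 = 89962 * 1.56448^3.5 = 430877.8 Pa

430877.8


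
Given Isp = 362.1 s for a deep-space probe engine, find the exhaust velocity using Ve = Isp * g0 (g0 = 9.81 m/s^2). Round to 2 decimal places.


Step 1: Ve = Isp * g0 = 362.1 * 9.81
Step 2: Ve = 3552.20 m/s

3552.20


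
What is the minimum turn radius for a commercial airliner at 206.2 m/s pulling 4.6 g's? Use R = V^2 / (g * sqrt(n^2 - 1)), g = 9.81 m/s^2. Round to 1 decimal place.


Step 1: V^2 = 206.2^2 = 42518.44
Step 2: n^2 - 1 = 4.6^2 - 1 = 20.16
Step 3: sqrt(20.16) = 4.489989
Step 4: R = 42518.44 / (9.81 * 4.489989) = 965.3 m

965.3


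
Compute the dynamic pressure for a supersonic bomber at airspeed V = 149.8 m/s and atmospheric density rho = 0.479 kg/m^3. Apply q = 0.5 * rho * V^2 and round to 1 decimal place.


Step 1: V^2 = 149.8^2 = 22440.04
Step 2: q = 0.5 * 0.479 * 22440.04
Step 3: q = 5374.4 Pa

5374.4


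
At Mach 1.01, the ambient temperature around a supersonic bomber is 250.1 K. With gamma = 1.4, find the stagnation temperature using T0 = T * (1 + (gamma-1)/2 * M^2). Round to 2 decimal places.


Step 1: (gamma-1)/2 = 0.2
Step 2: M^2 = 1.0201
Step 3: 1 + 0.2 * 1.0201 = 1.20402
Step 4: T0 = 250.1 * 1.20402 = 301.13 K

301.13


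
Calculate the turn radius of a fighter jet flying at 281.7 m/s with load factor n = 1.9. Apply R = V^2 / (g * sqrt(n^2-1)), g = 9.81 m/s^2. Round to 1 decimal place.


Step 1: V^2 = 281.7^2 = 79354.89
Step 2: n^2 - 1 = 1.9^2 - 1 = 2.61
Step 3: sqrt(2.61) = 1.615549
Step 4: R = 79354.89 / (9.81 * 1.615549) = 5007.1 m

5007.1


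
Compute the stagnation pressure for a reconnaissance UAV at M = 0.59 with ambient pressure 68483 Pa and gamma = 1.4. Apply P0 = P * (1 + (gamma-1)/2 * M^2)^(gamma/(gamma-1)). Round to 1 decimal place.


Step 1: (gamma-1)/2 * M^2 = 0.2 * 0.3481 = 0.06962
Step 2: 1 + 0.06962 = 1.06962
Step 3: Exponent gamma/(gamma-1) = 3.5
Step 4: P0 = 68483 * 1.06962^3.5 = 86673.4 Pa

86673.4


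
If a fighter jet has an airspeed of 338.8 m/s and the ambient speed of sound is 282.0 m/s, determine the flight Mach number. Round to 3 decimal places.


Step 1: M = V / a = 338.8 / 282.0
Step 2: M = 1.201

1.201


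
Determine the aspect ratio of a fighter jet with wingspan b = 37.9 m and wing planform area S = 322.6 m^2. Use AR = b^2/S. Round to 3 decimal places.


Step 1: b^2 = 37.9^2 = 1436.41
Step 2: AR = 1436.41 / 322.6 = 4.453

4.453


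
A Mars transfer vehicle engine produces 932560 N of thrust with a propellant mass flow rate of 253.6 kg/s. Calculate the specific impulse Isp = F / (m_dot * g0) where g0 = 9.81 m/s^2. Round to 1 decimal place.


Step 1: m_dot * g0 = 253.6 * 9.81 = 2487.82
Step 2: Isp = 932560 / 2487.82 = 374.9 s

374.9


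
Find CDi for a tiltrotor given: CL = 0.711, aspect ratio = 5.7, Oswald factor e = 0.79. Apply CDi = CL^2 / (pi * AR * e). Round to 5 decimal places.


Step 1: CL^2 = 0.711^2 = 0.505521
Step 2: pi * AR * e = 3.14159 * 5.7 * 0.79 = 14.146592
Step 3: CDi = 0.505521 / 14.146592 = 0.03573

0.03573


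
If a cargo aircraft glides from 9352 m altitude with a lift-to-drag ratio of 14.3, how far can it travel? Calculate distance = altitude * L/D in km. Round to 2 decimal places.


Step 1: Glide distance = altitude * L/D = 9352 * 14.3 = 133733.6 m
Step 2: Convert to km: 133733.6 / 1000 = 133.73 km

133.73


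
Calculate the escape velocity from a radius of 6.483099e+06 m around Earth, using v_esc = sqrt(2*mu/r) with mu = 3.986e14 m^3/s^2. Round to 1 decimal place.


Step 1: 2*mu/r = 2 * 3.986e14 / 6.483099e+06 = 122965884.0625
Step 2: v_esc = sqrt(122965884.0625) = 11089.0 m/s

11089.0


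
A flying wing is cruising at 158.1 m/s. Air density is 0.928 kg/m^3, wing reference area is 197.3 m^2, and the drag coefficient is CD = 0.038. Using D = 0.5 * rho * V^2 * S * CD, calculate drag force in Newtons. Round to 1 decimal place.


Step 1: Dynamic pressure q = 0.5 * 0.928 * 158.1^2 = 11597.963 Pa
Step 2: Drag D = q * S * CD = 11597.963 * 197.3 * 0.038
Step 3: D = 86954.6 N

86954.6


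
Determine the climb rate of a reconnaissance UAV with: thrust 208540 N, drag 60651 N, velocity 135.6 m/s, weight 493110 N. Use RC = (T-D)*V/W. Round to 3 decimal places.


Step 1: Excess thrust = T - D = 208540 - 60651 = 147889 N
Step 2: Excess power = 147889 * 135.6 = 20053748.4 W
Step 3: RC = 20053748.4 / 493110 = 40.668 m/s

40.668


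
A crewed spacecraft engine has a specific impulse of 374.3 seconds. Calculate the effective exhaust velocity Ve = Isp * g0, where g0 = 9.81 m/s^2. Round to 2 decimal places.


Step 1: Ve = Isp * g0 = 374.3 * 9.81
Step 2: Ve = 3671.88 m/s

3671.88


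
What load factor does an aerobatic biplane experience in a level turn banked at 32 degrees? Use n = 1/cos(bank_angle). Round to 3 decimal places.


Step 1: Convert 32 degrees to radians = 0.558505
Step 2: cos(32 deg) = 0.848048
Step 3: n = 1 / 0.848048 = 1.179

1.179


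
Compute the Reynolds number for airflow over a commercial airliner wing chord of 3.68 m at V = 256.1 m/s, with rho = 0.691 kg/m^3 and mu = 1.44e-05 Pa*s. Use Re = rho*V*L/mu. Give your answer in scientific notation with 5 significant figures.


Step 1: Numerator = rho * V * L = 0.691 * 256.1 * 3.68 = 651.231568
Step 2: Re = 651.231568 / 1.44e-05
Step 3: Re = 4.5224e+07

4.5224e+07


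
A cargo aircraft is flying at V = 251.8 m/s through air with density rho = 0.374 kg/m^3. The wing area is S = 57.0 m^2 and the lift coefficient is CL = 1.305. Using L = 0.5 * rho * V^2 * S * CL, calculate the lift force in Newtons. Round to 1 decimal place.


Step 1: Calculate dynamic pressure q = 0.5 * 0.374 * 251.8^2 = 0.5 * 0.374 * 63403.24 = 11856.4059 Pa
Step 2: Multiply by wing area and lift coefficient: L = 11856.4059 * 57.0 * 1.305
Step 3: L = 675815.1352 * 1.305 = 881938.8 N

881938.8


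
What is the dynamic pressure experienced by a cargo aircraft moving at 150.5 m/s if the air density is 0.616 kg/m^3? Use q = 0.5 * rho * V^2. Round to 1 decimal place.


Step 1: V^2 = 150.5^2 = 22650.25
Step 2: q = 0.5 * 0.616 * 22650.25
Step 3: q = 6976.3 Pa

6976.3


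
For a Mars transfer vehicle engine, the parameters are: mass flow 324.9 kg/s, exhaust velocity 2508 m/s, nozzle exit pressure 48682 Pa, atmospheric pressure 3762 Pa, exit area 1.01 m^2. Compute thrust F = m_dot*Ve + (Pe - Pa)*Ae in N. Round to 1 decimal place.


Step 1: Momentum thrust = m_dot * Ve = 324.9 * 2508 = 814849.2 N
Step 2: Pressure thrust = (Pe - Pa) * Ae = (48682 - 3762) * 1.01 = 45369.20 N
Step 3: Total thrust F = 814849.2 + 45369.20 = 860218.4 N

860218.4


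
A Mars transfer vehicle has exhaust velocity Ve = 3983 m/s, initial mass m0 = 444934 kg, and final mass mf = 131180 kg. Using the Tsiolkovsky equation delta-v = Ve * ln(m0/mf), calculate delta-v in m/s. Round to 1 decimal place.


Step 1: Mass ratio m0/mf = 444934 / 131180 = 3.391782
Step 2: ln(3.391782) = 1.221356
Step 3: delta-v = 3983 * 1.221356 = 4864.7 m/s

4864.7


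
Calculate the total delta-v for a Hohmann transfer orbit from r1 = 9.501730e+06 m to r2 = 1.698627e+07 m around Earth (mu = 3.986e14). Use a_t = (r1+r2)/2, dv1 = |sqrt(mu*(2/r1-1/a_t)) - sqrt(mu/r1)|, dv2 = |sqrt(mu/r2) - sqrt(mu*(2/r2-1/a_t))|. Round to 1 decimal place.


Step 1: Transfer semi-major axis a_t = (9.501730e+06 + 1.698627e+07) / 2 = 1.324400e+07 m
Step 2: v1 (circular at r1) = sqrt(mu/r1) = 6476.9 m/s
Step 3: v_t1 = sqrt(mu*(2/r1 - 1/a_t)) = 7335.11 m/s
Step 4: dv1 = |7335.11 - 6476.9| = 858.21 m/s
Step 5: v2 (circular at r2) = 4844.17 m/s, v_t2 = 4103.09 m/s
Step 6: dv2 = |4844.17 - 4103.09| = 741.08 m/s
Step 7: Total delta-v = 858.21 + 741.08 = 1599.3 m/s

1599.3
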